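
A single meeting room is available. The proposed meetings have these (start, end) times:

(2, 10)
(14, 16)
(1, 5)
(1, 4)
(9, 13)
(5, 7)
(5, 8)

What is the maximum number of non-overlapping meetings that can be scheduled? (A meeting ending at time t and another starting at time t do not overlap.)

Sorted by end: (1,4)  (1,5)  (5,7)  (5,8)  (2,10)  (9,13)  (14,16)
take (1,4); take (5,7); skip (5,8); skip (2,10); take (9,13); take (14,16).
Selected 4 meetings.

4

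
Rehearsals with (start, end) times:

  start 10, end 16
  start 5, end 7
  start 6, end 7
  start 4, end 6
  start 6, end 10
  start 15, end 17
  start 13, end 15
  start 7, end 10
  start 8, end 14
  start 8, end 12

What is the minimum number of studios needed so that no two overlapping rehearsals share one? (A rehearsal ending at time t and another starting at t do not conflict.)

The answer is the maximum number of intervals overlapping at any instant.
starts: [4, 5, 6, 6, 7, 8, 8, 10, 13, 15]
ends:   [6, 7, 7, 10, 10, 12, 14, 15, 16, 17]
s4→1 s5→2 e6→1 s6→2 s6→3 e7→2 e7→1 s7→2 s8→3 s8→4  — peak 4.

4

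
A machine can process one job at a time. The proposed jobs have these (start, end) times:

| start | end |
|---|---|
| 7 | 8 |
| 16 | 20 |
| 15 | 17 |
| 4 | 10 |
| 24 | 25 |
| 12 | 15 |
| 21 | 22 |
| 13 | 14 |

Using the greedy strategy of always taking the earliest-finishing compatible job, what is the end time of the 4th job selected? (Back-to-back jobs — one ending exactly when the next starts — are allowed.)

Sort by end time and greedily take each interval whose start is ≥ the last chosen end.
By end time: (7,8), (4,10), (13,14), (12,15), (15,17), (16,20), (21,22), (24,25).
Pick (7,8); next start ≥ 8 → (13,14); next start ≥ 14 → (15,17); next start ≥ 17 → (21,22); next start ≥ 22 → (24,25).
Selected: (7,8) (13,14) (15,17) (21,22) (24,25)

22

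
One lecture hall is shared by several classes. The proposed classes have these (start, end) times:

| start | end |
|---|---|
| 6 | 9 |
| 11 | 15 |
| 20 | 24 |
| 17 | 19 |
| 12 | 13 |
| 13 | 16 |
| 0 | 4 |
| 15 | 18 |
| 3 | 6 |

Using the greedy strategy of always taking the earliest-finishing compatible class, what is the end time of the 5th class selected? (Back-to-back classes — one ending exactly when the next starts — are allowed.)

Greedy by earliest finish: after sorting by end time, pick each interval compatible with the last pick.
Sorted by end: (0,4)  (3,6)  (6,9)  (12,13)  (11,15)  (13,16)  (15,18)  (17,19)  (20,24)
take (0,4); take (6,9); take (12,13); skip (11,15); take (13,16); take (17,19); take (20,24).
Selected: (0,4) (6,9) (12,13) (13,16) (17,19) (20,24)

19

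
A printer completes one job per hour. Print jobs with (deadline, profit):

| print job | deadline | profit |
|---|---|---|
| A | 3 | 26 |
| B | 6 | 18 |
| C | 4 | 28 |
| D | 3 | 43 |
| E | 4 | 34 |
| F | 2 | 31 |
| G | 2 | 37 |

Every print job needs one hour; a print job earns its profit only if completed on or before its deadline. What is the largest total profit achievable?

163

Sort by profit descending; place each in the latest free slot ≤ its deadline.
Profit order: D=43 G=37 E=34 F=31 C=28 A=26 B=18
Assign: D→slot 3, G→slot 2, E→slot 4, F→slot 1, C skipped, A skipped, B→slot 6.
Slots: [1:F] [2:G] [3:D] [4:E] [6:B]
Profit = 31 + 37 + 43 + 34 + 18 = 163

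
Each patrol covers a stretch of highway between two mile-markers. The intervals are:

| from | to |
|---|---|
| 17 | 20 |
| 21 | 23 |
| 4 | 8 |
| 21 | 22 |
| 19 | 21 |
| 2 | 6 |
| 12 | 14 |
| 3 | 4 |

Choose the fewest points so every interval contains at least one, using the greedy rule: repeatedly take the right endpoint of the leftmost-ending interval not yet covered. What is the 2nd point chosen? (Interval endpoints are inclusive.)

Sorted: [3,4] [2,6] [4,8] [12,14] [17,20] [19,21] [21,22] [21,23]
{[3,4],[2,6],[4,8]} hit by 4; {[12,14]} hit by 14; {[17,20],[19,21]} hit by 20; {[21,22],[21,23]} hit by 22.
Points: 4, 14, 20, 22 (4 total).

14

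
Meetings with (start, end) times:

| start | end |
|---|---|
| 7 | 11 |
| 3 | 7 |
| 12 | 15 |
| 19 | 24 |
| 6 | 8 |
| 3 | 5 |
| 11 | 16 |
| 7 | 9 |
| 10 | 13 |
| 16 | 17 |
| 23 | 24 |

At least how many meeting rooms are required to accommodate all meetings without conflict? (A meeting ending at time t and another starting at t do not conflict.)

starts: [3, 3, 6, 7, 7, 10, 11, 12, 16, 19, 23]
ends:   [5, 7, 8, 9, 11, 13, 15, 16, 17, 24, 24]
s3→1 s3→2 e5→1 s6→2 e7→1 s7→2 s7→3  — peak 3.

3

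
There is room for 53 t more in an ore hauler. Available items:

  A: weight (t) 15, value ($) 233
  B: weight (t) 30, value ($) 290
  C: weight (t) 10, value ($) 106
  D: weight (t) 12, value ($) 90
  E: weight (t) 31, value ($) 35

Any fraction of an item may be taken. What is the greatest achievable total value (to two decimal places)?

Order: A (233/15=15.53) > C (106/10=10.60) > B (290/30=9.67) > D (90/12=7.50) > E (35/31=1.13)
Fill: take A (15 @ 233) → take C (10 @ 106) → take 28/30 of B → 270.67; 53/53 used.
Total value = 609.67

609.67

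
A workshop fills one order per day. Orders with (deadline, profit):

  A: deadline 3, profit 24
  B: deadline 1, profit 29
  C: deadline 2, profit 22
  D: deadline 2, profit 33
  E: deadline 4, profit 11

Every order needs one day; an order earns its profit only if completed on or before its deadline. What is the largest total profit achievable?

97

By profit: D(d2,33), B(d1,29), A(d3,24), C(d2,22), E(d4,11)
D→slot 2; B→slot 1; A→slot 3; C skipped; E→slot 4.
Profit = 29 + 33 + 24 + 11 = 97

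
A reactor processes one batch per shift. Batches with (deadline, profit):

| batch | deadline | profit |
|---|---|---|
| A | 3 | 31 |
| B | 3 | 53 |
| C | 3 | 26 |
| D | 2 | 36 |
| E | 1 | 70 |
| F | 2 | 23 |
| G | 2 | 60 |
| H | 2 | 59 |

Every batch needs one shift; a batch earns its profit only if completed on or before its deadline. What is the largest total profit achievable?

Take jobs in profit order; each goes to the latest open slot no later than its deadline.
Profit order: E=70 G=60 H=59 B=53 D=36 A=31 C=26 F=23
Assign: E→slot 1, G→slot 2, H skipped, B→slot 3, D skipped, A skipped, C skipped, F skipped.
Slots: [1:E] [2:G] [3:B]
Profit = 70 + 60 + 53 = 183

183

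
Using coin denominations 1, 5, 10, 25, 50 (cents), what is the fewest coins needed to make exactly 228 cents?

8

228 − 4×50→28 − 1×25→3 − 3×1→0
Total coins = 4 + 1 + 3 = 8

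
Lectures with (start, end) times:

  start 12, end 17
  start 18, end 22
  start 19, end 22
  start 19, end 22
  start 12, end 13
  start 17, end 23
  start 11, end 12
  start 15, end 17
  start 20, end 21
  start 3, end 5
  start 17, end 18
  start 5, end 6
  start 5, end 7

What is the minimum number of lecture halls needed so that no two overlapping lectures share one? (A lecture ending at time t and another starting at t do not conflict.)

5

starts: [3, 5, 5, 11, 12, 12, 15, 17, 17, 18, 19, 19, 20]
ends:   [5, 6, 7, 12, 13, 17, 17, 18, 21, 22, 22, 22, 23]
s3→1 e5→0 s5→1 s5→2 e6→1 e7→0 s11→1 e12→0 s12→1 s12→2 e13→1 s15→2 e17→1 e17→0 s17→1 s17→2 e18→1 s18→2 s19→3 s19→4 s20→5  — peak 5.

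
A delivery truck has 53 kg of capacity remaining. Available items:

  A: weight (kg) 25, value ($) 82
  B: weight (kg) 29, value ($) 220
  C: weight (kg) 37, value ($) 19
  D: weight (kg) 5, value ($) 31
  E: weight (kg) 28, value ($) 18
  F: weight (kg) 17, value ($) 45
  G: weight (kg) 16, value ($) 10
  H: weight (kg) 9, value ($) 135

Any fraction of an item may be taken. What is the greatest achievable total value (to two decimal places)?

418.80

Ratios (sorted): H 15.00, B 7.59, D 6.20, A 3.28, F 2.65, E 0.64, G 0.62, C 0.51
take H (9 @ 135); take B (29 @ 220); take D (5 @ 31); take 10/25 of A → 32.80. Capacity used 53/53.
Total value = 418.80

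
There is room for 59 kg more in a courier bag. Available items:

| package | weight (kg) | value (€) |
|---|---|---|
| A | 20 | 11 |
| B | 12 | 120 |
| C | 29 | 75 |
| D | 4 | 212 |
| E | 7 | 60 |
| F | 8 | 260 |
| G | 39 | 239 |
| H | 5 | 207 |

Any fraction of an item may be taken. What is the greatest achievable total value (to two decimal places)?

999.95

Order: D (212/4=53.00) > H (207/5=41.40) > F (260/8=32.50) > B (120/12=10.00) > E (60/7=8.57) > G (239/39=6.13) > C (75/29=2.59) > A (11/20=0.55)
Fill: take D (4 @ 212) → take H (5 @ 207) → take F (8 @ 260) → take B (12 @ 120) → take E (7 @ 60) → take 23/39 of G → 140.95; 59/59 used.
Total value = 999.95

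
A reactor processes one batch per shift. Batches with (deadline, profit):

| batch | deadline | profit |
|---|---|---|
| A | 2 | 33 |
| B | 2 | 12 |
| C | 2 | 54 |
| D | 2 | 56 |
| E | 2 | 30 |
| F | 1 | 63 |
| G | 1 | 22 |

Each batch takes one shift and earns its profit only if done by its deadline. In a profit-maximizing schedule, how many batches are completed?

By profit: F(d1,63), D(d2,56), C(d2,54), A(d2,33), E(d2,30), G(d1,22), B(d2,12)
F→slot 1; D→slot 2; C skipped; A skipped; E skipped; G skipped; B skipped.
2 of 7 scheduled.

2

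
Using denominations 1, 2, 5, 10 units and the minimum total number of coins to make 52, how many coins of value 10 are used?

52 − 5×10→2 − 1×2→0
Count of 10: 5

5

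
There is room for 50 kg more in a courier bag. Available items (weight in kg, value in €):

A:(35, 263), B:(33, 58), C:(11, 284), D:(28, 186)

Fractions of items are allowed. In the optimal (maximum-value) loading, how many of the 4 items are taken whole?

Sort by value per unit weight and fill in that order.
Order: C (284/11=25.82) > A (263/35=7.51) > D (186/28=6.64) > B (58/33=1.76)
Fill: take C (11 @ 284) → take A (35 @ 263) → take 4/28 of D → 26.57; 50/50 used.
2 item(s) taken whole; one partial (take 4/28 of D).

2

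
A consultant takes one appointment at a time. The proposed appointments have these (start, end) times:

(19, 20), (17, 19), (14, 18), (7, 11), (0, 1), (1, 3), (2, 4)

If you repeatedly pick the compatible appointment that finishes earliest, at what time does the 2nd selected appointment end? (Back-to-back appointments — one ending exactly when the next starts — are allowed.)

Greedy by earliest finish: after sorting by end time, pick each interval compatible with the last pick.
By end time: (0,1), (1,3), (2,4), (7,11), (14,18), (17,19), (19,20).
Pick (0,1); next start ≥ 1 → (1,3); next start ≥ 3 → (7,11); next start ≥ 11 → (14,18); next start ≥ 18 → (19,20).
Selected: (0,1) (1,3) (7,11) (14,18) (19,20)

3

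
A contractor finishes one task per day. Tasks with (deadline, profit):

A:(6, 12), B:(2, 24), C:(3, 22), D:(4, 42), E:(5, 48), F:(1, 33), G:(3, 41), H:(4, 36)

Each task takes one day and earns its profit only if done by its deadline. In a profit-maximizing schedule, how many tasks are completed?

6

Take jobs in profit order; each goes to the latest open slot no later than its deadline.
Profit order: E=48 D=42 G=41 H=36 F=33 B=24 C=22 A=12
Assign: E→slot 5, D→slot 4, G→slot 3, H→slot 2, F→slot 1, B skipped, C skipped, A→slot 6.
Slots: [1:F] [2:H] [3:G] [4:D] [5:E] [6:A]
6 of 8 scheduled.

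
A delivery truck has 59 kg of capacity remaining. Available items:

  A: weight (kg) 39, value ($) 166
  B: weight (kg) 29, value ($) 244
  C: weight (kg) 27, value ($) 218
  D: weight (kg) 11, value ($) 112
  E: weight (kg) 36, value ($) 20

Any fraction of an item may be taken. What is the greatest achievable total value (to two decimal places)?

Sort by value per unit weight and fill in that order.
Order: D (112/11=10.18) > B (244/29=8.41) > C (218/27=8.07) > A (166/39=4.26) > E (20/36=0.56)
Fill: take D (11 @ 112) → take B (29 @ 244) → take 19/27 of C → 153.41; 59/59 used.
Total value = 509.41

509.41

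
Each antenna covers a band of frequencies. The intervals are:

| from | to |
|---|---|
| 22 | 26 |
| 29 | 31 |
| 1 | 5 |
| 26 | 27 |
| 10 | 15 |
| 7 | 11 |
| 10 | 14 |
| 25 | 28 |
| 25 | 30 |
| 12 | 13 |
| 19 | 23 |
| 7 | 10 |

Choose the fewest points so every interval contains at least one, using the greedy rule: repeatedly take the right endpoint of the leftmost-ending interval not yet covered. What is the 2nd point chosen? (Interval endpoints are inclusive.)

By right end: [1,5]  [7,10]  [7,11]  [12,13]  [10,14]  [10,15]  [19,23]  [22,26]  [26,27]  [25,28]  [25,30]  [29,31]
[1,5] uncovered → point at 5; [7,10] uncovered → point at 10; [12,13] uncovered → point at 13; [19,23] uncovered → point at 23; [26,27] uncovered → point at 27; [29,31] uncovered → point at 31.
Points: 5, 10, 13, 23, 27, 31 (6 total).

10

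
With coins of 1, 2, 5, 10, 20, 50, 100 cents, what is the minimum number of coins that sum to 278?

278 − 2×100→78 − 1×50→28 − 1×20→8 − 1×5→3 − 1×2→1 − 1×1→0
Total coins = 2 + 1 + 1 + 1 + 1 + 1 = 7

7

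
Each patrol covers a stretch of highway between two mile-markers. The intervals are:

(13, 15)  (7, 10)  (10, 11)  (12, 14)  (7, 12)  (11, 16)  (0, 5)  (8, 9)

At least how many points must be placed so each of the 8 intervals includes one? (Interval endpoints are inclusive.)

Process intervals by earliest right end; each time one isn't hit yet, stab at its right endpoint.
By right end: [0,5]  [8,9]  [7,10]  [10,11]  [7,12]  [12,14]  [13,15]  [11,16]
[0,5] uncovered → point at 5; [8,9] uncovered → point at 9; [10,11] uncovered → point at 11; [12,14] uncovered → point at 14.
Points: 5, 9, 11, 14 (4 total).

4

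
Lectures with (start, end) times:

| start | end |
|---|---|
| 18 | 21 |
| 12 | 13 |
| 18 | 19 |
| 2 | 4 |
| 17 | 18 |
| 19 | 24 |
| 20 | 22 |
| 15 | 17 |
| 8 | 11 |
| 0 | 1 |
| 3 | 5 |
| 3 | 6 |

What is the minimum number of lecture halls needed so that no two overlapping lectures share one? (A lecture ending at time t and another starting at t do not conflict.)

3

Count concurrent intervals with a sweep; the peak is the room count.
starts: [0, 2, 3, 3, 8, 12, 15, 17, 18, 18, 19, 20]
ends:   [1, 4, 5, 6, 11, 13, 17, 18, 19, 21, 22, 24]
s0→1 e1→0 s2→1 s3→2 s3→3  — peak 3.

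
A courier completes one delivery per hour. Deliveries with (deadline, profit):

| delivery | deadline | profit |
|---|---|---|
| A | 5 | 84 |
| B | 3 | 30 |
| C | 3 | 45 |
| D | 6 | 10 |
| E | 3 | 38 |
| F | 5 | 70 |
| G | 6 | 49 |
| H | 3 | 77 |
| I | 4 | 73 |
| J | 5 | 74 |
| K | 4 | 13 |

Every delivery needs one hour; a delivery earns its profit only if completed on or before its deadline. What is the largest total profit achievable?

By profit: A(d5,84), H(d3,77), J(d5,74), I(d4,73), F(d5,70), G(d6,49), C(d3,45), E(d3,38), B(d3,30), K(d4,13), D(d6,10)
A→slot 5; H→slot 3; J→slot 4; I→slot 2; F→slot 1; G→slot 6; C skipped; E skipped; B skipped; K skipped; D skipped.
Profit = 70 + 73 + 77 + 74 + 84 + 49 = 427

427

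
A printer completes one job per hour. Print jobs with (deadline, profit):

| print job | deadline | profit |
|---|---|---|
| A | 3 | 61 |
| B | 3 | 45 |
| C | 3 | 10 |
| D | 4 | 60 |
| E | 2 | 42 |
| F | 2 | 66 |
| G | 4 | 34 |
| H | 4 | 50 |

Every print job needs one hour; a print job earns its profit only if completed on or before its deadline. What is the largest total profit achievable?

237

By profit: F(d2,66), A(d3,61), D(d4,60), H(d4,50), B(d3,45), E(d2,42), G(d4,34), C(d3,10)
F→slot 2; A→slot 3; D→slot 4; H→slot 1; B skipped; E skipped; G skipped; C skipped.
Profit = 50 + 66 + 61 + 60 = 237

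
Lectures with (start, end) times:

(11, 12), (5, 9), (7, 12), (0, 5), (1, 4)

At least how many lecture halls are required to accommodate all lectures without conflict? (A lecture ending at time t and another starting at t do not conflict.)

The answer is the maximum number of intervals overlapping at any instant.
Events (time:±→running): 0:+→1 1:+→2 … peak 2.

2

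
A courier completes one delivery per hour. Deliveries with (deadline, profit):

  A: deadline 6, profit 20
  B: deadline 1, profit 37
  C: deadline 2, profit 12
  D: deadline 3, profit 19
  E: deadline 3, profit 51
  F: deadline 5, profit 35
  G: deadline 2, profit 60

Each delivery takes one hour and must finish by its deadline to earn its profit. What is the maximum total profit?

Profit order: G=60 E=51 B=37 F=35 A=20 D=19 C=12
Assign: G→slot 2, E→slot 3, B→slot 1, F→slot 5, A→slot 6, D skipped, C skipped.
Slots: [1:B] [2:G] [3:E] [5:F] [6:A]
Profit = 37 + 60 + 51 + 35 + 20 = 203

203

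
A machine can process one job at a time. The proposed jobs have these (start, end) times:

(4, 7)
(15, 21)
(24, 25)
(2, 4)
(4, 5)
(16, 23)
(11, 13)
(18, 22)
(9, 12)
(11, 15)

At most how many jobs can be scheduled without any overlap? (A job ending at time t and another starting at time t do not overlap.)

5

Greedy by earliest finish: after sorting by end time, pick each interval compatible with the last pick.
Sorted by end: (2,4)  (4,5)  (4,7)  (9,12)  (11,13)  (11,15)  (15,21)  (18,22)  (16,23)  (24,25)
take (2,4); take (4,5); take (9,12); skip (11,13); take (15,21); skip (18,22); take (24,25).
Selected 5 jobs.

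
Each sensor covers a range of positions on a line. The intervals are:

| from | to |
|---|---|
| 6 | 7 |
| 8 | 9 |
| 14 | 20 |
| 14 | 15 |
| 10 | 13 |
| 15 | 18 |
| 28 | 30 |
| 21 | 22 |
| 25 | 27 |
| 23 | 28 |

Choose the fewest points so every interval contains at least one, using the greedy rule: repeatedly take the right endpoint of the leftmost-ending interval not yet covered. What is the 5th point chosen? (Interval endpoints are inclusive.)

Sorted: [6,7] [8,9] [10,13] [14,15] [15,18] [14,20] [21,22] [25,27] [23,28] [28,30]
{[6,7]} hit by 7; {[8,9]} hit by 9; {[10,13]} hit by 13; {[14,15],[15,18],[14,20]} hit by 15; {[21,22]} hit by 22; {[25,27],[23,28]} hit by 27; {[28,30]} hit by 30.
Points: 7, 9, 13, 15, 22, 27, 30 (7 total).

22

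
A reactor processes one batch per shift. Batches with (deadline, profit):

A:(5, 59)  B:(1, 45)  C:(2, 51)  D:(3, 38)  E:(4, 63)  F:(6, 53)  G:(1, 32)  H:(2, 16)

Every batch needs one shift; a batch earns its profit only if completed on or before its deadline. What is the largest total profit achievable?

Take jobs in profit order; each goes to the latest open slot no later than its deadline.
Profit order: E=63 A=59 F=53 C=51 B=45 D=38 G=32 H=16
Assign: E→slot 4, A→slot 5, F→slot 6, C→slot 2, B→slot 1, D→slot 3, G skipped, H skipped.
Slots: [1:B] [2:C] [3:D] [4:E] [5:A] [6:F]
Profit = 45 + 51 + 38 + 63 + 59 + 53 = 309

309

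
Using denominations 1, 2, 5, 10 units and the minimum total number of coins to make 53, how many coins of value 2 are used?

Use the largest denomination that fits, subtract, and repeat.
53 − 5×10→3 − 1×2→1 − 1×1→0
Count of 2: 1

1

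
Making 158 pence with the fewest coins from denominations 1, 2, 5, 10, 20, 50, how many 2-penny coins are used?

1

158 = 3×50 + 1×5 + 1×2 + 1×1
Count of 2: 1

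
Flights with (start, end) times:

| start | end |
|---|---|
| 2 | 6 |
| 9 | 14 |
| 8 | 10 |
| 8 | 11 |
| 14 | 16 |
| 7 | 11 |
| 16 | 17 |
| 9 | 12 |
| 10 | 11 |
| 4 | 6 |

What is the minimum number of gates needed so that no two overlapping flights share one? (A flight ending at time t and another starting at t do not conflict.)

5

The answer is the maximum number of intervals overlapping at any instant.
Events (time:±→running): 2:+→1 4:+→2 6:-→1 6:-→0 7:+→1 8:+→2 8:+→3 9:+→4 9:+→5 … peak 5.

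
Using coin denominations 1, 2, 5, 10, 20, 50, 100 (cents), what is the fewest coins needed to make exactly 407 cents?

Greedy: take as many of the largest coin as possible, then repeat with the remainder.
407 = 4×100 + 1×5 + 1×2
Total coins = 4 + 1 + 1 = 6

6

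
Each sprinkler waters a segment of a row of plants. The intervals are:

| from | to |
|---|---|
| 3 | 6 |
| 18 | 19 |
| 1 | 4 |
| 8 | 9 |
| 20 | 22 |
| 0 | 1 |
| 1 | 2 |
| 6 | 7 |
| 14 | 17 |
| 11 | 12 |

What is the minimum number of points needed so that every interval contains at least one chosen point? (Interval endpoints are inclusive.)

7

By right end: [0,1]  [1,2]  [1,4]  [3,6]  [6,7]  [8,9]  [11,12]  [14,17]  [18,19]  [20,22]
[0,1] uncovered → point at 1; [3,6] uncovered → point at 6; [8,9] uncovered → point at 9; [11,12] uncovered → point at 12; [14,17] uncovered → point at 17; [18,19] uncovered → point at 19; [20,22] uncovered → point at 22.
Points: 1, 6, 9, 12, 17, 19, 22 (7 total).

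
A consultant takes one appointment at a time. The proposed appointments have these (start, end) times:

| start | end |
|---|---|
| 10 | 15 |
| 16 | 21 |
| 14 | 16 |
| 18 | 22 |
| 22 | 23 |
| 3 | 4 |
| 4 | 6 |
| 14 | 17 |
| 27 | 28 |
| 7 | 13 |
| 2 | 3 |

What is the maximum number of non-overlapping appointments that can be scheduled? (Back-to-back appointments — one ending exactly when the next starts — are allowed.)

8

Sort by end time and greedily take each interval whose start is ≥ the last chosen end.
Sorted by end: (2,3)  (3,4)  (4,6)  (7,13)  (10,15)  (14,16)  (14,17)  (16,21)  (18,22)  (22,23)  (27,28)
take (2,3); take (3,4); take (4,6); take (7,13); take (14,16); take (16,21); skip (18,22); take (22,23); take (27,28).
Selected 8 appointments.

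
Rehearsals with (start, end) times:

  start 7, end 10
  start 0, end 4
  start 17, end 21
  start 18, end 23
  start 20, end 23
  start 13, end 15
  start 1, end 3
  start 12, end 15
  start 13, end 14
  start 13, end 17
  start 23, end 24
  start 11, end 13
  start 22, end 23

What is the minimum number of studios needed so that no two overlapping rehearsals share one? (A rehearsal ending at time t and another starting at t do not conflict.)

Count concurrent intervals with a sweep; the peak is the room count.
starts: [0, 1, 7, 11, 12, 13, 13, 13, 17, 18, 20, 22, 23]
ends:   [3, 4, 10, 13, 14, 15, 15, 17, 21, 23, 23, 23, 24]
s0→1 s1→2 e3→1 e4→0 s7→1 e10→0 s11→1 s12→2 e13→1 s13→2 s13→3 s13→4  — peak 4.

4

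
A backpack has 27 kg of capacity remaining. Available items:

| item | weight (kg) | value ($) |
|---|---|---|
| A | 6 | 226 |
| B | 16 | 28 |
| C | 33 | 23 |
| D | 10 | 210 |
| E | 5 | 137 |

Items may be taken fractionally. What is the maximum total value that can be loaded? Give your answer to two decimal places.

Greedy by value/weight ratio, highest first.
Ratios (sorted): A 37.67, E 27.40, D 21.00, B 1.75, C 0.70
take A (6 @ 226); take E (5 @ 137); take D (10 @ 210); take 6/16 of B → 10.50. Capacity used 27/27.
Total value = 583.50

583.50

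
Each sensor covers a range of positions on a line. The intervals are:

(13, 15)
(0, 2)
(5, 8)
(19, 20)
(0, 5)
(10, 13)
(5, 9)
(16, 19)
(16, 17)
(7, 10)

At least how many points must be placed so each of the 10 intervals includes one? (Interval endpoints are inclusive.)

Sort by right endpoint; whenever an interval is uncovered, place a point at its right end.
By right end: [0,2]  [0,5]  [5,8]  [5,9]  [7,10]  [10,13]  [13,15]  [16,17]  [16,19]  [19,20]
[0,2] uncovered → point at 2; [5,8] uncovered → point at 8; [10,13] uncovered → point at 13; [16,17] uncovered → point at 17; [19,20] uncovered → point at 20.
Points: 2, 8, 13, 17, 20 (5 total).

5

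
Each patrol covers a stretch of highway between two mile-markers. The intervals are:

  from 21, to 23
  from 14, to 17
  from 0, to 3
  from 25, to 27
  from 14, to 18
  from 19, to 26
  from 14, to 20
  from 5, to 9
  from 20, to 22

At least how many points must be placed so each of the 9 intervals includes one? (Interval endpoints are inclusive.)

5

Sorted: [0,3] [5,9] [14,17] [14,18] [14,20] [20,22] [21,23] [19,26] [25,27]
{[0,3]} hit by 3; {[5,9]} hit by 9; {[14,17],[14,18],[14,20]} hit by 17; {[20,22],[21,23],[19,26]} hit by 22; {[25,27]} hit by 27.
Points: 3, 9, 17, 22, 27 (5 total).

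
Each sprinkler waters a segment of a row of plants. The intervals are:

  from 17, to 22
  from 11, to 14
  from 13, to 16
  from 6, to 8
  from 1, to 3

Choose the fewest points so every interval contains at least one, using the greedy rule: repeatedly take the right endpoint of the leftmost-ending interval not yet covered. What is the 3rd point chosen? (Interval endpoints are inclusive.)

Sort by right endpoint; whenever an interval is uncovered, place a point at its right end.
Sorted: [1,3] [6,8] [11,14] [13,16] [17,22]
{[1,3]} hit by 3; {[6,8]} hit by 8; {[11,14],[13,16]} hit by 14; {[17,22]} hit by 22.
Points: 3, 8, 14, 22 (4 total).

14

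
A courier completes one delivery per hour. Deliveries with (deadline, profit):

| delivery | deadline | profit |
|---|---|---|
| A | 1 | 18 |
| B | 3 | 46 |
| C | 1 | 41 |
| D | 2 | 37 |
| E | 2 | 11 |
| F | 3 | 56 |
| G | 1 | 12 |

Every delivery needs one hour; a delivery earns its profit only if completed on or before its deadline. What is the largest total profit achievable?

Sort by profit descending; place each in the latest free slot ≤ its deadline.
By profit: F(d3,56), B(d3,46), C(d1,41), D(d2,37), A(d1,18), G(d1,12), E(d2,11)
F→slot 3; B→slot 2; C→slot 1; D skipped; A skipped; G skipped; E skipped.
Profit = 41 + 46 + 56 = 143

143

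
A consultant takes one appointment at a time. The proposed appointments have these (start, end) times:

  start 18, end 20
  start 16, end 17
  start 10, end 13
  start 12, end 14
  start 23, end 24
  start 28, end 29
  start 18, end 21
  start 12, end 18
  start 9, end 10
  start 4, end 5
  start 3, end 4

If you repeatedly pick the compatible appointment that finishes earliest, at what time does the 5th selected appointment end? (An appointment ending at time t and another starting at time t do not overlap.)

Sort by end time and greedily take each interval whose start is ≥ the last chosen end.
By end time: (3,4), (4,5), (9,10), (10,13), (12,14), (16,17), (12,18), (18,20), (18,21), (23,24), (28,29).
Pick (3,4); next start ≥ 4 → (4,5); next start ≥ 5 → (9,10); next start ≥ 10 → (10,13); next start ≥ 13 → (16,17); next start ≥ 17 → (18,20); next start ≥ 20 → (23,24); next start ≥ 24 → (28,29).
Selected: (3,4) (4,5) (9,10) (10,13) (16,17) (18,20) (23,24) (28,29)

17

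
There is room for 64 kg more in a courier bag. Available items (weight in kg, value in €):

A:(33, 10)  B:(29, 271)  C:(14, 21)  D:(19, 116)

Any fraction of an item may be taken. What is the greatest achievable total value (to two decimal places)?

Ratios (sorted): B 9.34, D 6.11, C 1.50, A 0.30
take B (29 @ 271); take D (19 @ 116); take C (14 @ 21); take 2/33 of A → 0.61. Capacity used 64/64.
Total value = 408.61

408.61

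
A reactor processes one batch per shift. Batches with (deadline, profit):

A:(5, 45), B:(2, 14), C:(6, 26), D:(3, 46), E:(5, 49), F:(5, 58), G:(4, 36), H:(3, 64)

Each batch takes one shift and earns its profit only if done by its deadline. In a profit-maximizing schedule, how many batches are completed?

Sort by profit descending; place each in the latest free slot ≤ its deadline.
Profit order: H=64 F=58 E=49 D=46 A=45 G=36 C=26 B=14
Assign: H→slot 3, F→slot 5, E→slot 4, D→slot 2, A→slot 1, G skipped, C→slot 6, B skipped.
Slots: [1:A] [2:D] [3:H] [4:E] [5:F] [6:C]
6 of 8 scheduled.

6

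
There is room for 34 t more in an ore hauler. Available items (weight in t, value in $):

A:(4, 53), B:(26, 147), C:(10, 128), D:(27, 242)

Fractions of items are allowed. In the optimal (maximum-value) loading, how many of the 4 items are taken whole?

2

Order: A (53/4=13.25) > C (128/10=12.80) > D (242/27=8.96) > B (147/26=5.65)
Fill: take A (4 @ 53) → take C (10 @ 128) → take 20/27 of D → 179.26; 34/34 used.
2 item(s) taken whole; one partial (take 20/27 of D).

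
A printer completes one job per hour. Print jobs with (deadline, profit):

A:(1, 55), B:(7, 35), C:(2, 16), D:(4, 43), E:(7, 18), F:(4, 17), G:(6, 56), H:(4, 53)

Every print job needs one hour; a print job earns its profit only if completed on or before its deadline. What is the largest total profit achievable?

277

Sort by profit descending; place each in the latest free slot ≤ its deadline.
By profit: G(d6,56), A(d1,55), H(d4,53), D(d4,43), B(d7,35), E(d7,18), F(d4,17), C(d2,16)
G→slot 6; A→slot 1; H→slot 4; D→slot 3; B→slot 7; E→slot 5; F→slot 2; C skipped.
Profit = 55 + 17 + 43 + 53 + 18 + 56 + 35 = 277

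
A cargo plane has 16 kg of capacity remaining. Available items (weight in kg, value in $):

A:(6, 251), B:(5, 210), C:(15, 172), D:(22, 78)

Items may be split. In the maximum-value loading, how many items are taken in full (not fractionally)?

Greedy by value/weight ratio, highest first.
Order: B (210/5=42.00) > A (251/6=41.83) > C (172/15=11.47) > D (78/22=3.55)
Fill: take B (5 @ 210) → take A (6 @ 251) → take 5/15 of C → 57.33; 16/16 used.
2 item(s) taken whole; one partial (take 5/15 of C).

2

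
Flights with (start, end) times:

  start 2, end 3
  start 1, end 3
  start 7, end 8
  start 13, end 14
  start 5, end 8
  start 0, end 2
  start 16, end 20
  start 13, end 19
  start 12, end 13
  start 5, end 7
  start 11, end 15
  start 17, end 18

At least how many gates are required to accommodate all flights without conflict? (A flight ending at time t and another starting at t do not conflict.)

Count concurrent intervals with a sweep; the peak is the room count.
starts: [0, 1, 2, 5, 5, 7, 11, 12, 13, 13, 16, 17]
ends:   [2, 3, 3, 7, 8, 8, 13, 14, 15, 18, 19, 20]
s0→1 s1→2 e2→1 s2→2 e3→1 e3→0 s5→1 s5→2 e7→1 s7→2 e8→1 e8→0 s11→1 s12→2 e13→1 s13→2 s13→3  — peak 3.

3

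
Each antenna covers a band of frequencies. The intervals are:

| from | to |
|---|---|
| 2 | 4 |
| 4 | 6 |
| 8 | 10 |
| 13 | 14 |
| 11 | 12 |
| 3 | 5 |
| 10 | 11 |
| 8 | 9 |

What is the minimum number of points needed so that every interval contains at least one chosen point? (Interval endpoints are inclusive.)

By right end: [2,4]  [3,5]  [4,6]  [8,9]  [8,10]  [10,11]  [11,12]  [13,14]
[2,4] uncovered → point at 4; [8,9] uncovered → point at 9; [10,11] uncovered → point at 11; [13,14] uncovered → point at 14.
Points: 4, 9, 11, 14 (4 total).

4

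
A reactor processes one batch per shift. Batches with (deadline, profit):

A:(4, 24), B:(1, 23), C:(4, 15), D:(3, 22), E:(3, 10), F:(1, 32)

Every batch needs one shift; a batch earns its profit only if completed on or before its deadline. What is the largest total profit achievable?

93

Sort by profit descending; place each in the latest free slot ≤ its deadline.
Profit order: F=32 A=24 B=23 D=22 C=15 E=10
Assign: F→slot 1, A→slot 4, B skipped, D→slot 3, C→slot 2, E skipped.
Slots: [1:F] [2:C] [3:D] [4:A]
Profit = 32 + 15 + 22 + 24 = 93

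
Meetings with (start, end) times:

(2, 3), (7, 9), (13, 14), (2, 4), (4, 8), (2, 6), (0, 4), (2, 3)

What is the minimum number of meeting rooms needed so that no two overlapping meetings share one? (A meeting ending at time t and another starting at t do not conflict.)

5

Count concurrent intervals with a sweep; the peak is the room count.
Events (time:±→running): 0:+→1 2:+→2 2:+→3 2:+→4 2:+→5 … peak 5.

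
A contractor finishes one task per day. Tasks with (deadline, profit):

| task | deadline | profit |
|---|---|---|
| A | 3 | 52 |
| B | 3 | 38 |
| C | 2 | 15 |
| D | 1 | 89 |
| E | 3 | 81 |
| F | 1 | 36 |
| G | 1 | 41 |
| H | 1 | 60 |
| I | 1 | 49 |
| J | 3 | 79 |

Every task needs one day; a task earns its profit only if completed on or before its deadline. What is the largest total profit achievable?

249

By profit: D(d1,89), E(d3,81), J(d3,79), H(d1,60), A(d3,52), I(d1,49), G(d1,41), B(d3,38), F(d1,36), C(d2,15)
D→slot 1; E→slot 3; J→slot 2; H skipped; A skipped; I skipped; G skipped; B skipped; F skipped; C skipped.
Profit = 89 + 79 + 81 = 249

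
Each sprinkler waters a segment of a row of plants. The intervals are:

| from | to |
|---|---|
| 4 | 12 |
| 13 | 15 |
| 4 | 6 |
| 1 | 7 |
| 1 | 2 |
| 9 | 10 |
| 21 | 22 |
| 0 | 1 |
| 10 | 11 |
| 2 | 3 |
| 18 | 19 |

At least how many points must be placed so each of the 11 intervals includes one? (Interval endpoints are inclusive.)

7

By right end: [0,1]  [1,2]  [2,3]  [4,6]  [1,7]  [9,10]  [10,11]  [4,12]  [13,15]  [18,19]  [21,22]
[0,1] uncovered → point at 1; [2,3] uncovered → point at 3; [4,6] uncovered → point at 6; [9,10] uncovered → point at 10; [13,15] uncovered → point at 15; [18,19] uncovered → point at 19; [21,22] uncovered → point at 22.
Points: 1, 3, 6, 10, 15, 19, 22 (7 total).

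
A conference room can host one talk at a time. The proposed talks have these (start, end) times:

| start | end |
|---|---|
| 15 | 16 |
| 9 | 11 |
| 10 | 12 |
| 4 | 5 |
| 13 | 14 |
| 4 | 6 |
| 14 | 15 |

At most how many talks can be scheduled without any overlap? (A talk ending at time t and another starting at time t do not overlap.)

5

Greedy by earliest finish: after sorting by end time, pick each interval compatible with the last pick.
Sorted by end: (4,5)  (4,6)  (9,11)  (10,12)  (13,14)  (14,15)  (15,16)
take (4,5); take (9,11); take (13,14); take (14,15); take (15,16).
Selected 5 talks.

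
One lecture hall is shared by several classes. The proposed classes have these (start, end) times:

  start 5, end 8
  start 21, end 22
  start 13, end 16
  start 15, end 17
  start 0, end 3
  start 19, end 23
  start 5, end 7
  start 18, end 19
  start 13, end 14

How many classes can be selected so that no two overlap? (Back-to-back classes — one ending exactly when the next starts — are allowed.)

6

Greedy by earliest finish: after sorting by end time, pick each interval compatible with the last pick.
By end time: (0,3), (5,7), (5,8), (13,14), (13,16), (15,17), (18,19), (21,22), (19,23).
Pick (0,3); next start ≥ 3 → (5,7); next start ≥ 7 → (13,14); next start ≥ 14 → (15,17); next start ≥ 17 → (18,19); next start ≥ 19 → (21,22).
Selected 6 classes.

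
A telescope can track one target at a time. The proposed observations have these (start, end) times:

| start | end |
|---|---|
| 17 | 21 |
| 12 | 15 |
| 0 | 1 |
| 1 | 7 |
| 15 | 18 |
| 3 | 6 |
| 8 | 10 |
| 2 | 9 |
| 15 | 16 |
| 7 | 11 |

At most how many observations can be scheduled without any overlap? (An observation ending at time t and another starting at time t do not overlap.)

6

Sort by end time and greedily take each interval whose start is ≥ the last chosen end.
By end time: (0,1), (3,6), (1,7), (2,9), (8,10), (7,11), (12,15), (15,16), (15,18), (17,21).
Pick (0,1); next start ≥ 1 → (3,6); next start ≥ 6 → (8,10); next start ≥ 10 → (12,15); next start ≥ 15 → (15,16); next start ≥ 16 → (17,21).
Selected 6 observations.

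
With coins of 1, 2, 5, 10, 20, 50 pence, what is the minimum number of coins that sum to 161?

Greedy: take as many of the largest coin as possible, then repeat with the remainder.
161 = 3×50 + 1×10 + 1×1
Total coins = 3 + 1 + 1 = 5

5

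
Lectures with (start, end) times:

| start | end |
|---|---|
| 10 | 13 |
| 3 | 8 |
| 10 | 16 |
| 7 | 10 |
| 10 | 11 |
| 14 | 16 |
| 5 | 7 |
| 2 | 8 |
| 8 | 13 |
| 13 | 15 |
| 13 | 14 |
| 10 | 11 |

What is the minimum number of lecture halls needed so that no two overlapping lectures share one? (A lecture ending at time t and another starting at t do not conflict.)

5

starts: [2, 3, 5, 7, 8, 10, 10, 10, 10, 13, 13, 14]
ends:   [7, 8, 8, 10, 11, 11, 13, 13, 14, 15, 16, 16]
s2→1 s3→2 s5→3 e7→2 s7→3 e8→2 e8→1 s8→2 e10→1 s10→2 s10→3 s10→4 s10→5  — peak 5.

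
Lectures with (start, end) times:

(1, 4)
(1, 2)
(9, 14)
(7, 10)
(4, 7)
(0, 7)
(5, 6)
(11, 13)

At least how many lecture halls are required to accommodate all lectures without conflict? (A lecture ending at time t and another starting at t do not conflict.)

3

The answer is the maximum number of intervals overlapping at any instant.
Events (time:±→running): 0:+→1 1:+→2 1:+→3 … peak 3.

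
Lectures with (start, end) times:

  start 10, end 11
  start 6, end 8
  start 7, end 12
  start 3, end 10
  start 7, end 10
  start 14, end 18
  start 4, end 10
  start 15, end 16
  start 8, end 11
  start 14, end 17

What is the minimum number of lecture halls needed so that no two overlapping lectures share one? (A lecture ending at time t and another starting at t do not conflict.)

starts: [3, 4, 6, 7, 7, 8, 10, 14, 14, 15]
ends:   [8, 10, 10, 10, 11, 11, 12, 16, 17, 18]
s3→1 s4→2 s6→3 s7→4 s7→5  — peak 5.

5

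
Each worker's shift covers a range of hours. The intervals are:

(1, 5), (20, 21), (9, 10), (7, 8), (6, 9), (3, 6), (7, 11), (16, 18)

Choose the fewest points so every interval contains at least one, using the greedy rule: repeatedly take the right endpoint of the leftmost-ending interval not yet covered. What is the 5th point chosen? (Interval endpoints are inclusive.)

21

By right end: [1,5]  [3,6]  [7,8]  [6,9]  [9,10]  [7,11]  [16,18]  [20,21]
[1,5] uncovered → point at 5; [7,8] uncovered → point at 8; [9,10] uncovered → point at 10; [16,18] uncovered → point at 18; [20,21] uncovered → point at 21.
Points: 5, 8, 10, 18, 21 (5 total).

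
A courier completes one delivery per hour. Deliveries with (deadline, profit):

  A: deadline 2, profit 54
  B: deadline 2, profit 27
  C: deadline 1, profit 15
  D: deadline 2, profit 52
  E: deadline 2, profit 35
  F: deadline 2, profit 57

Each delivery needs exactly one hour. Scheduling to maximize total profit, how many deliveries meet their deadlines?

2

By profit: F(d2,57), A(d2,54), D(d2,52), E(d2,35), B(d2,27), C(d1,15)
F→slot 2; A→slot 1; D skipped; E skipped; B skipped; C skipped.
2 of 6 scheduled.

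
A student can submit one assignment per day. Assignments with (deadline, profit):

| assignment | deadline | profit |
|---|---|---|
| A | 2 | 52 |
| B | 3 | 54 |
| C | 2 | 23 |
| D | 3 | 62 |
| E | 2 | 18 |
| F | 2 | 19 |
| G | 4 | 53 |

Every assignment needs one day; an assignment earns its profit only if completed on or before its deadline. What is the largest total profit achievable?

221

Profit order: D=62 B=54 G=53 A=52 C=23 F=19 E=18
Assign: D→slot 3, B→slot 2, G→slot 4, A→slot 1, C skipped, F skipped, E skipped.
Slots: [1:A] [2:B] [3:D] [4:G]
Profit = 52 + 54 + 62 + 53 = 221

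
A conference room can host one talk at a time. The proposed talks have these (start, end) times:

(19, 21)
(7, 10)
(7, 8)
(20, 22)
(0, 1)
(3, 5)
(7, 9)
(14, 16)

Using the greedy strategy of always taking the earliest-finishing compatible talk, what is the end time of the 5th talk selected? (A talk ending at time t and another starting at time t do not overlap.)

Sort by end time and greedily take each interval whose start is ≥ the last chosen end.
Sorted by end: (0,1)  (3,5)  (7,8)  (7,9)  (7,10)  (14,16)  (19,21)  (20,22)
take (0,1); take (3,5); take (7,8); take (14,16); take (19,21).
Selected: (0,1) (3,5) (7,8) (14,16) (19,21)

21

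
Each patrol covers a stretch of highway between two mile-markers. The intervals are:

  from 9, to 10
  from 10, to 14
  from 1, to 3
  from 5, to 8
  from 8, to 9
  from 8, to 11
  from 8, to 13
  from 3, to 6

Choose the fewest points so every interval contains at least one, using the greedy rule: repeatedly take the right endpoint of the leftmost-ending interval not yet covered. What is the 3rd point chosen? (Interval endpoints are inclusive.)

10

Sort by right endpoint; whenever an interval is uncovered, place a point at its right end.
Sorted: [1,3] [3,6] [5,8] [8,9] [9,10] [8,11] [8,13] [10,14]
{[1,3],[3,6]} hit by 3; {[5,8],[8,9]} hit by 8; {[9,10],[8,11],[8,13],[10,14]} hit by 10.
Points: 3, 8, 10 (3 total).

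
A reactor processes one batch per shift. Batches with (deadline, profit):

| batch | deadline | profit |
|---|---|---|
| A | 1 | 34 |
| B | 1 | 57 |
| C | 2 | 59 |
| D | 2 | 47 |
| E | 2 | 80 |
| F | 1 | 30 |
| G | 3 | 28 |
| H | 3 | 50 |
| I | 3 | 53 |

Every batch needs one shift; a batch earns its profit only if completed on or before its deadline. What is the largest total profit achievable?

Profit order: E=80 C=59 B=57 I=53 H=50 D=47 A=34 F=30 G=28
Assign: E→slot 2, C→slot 1, B skipped, I→slot 3, H skipped, D skipped, A skipped, F skipped, G skipped.
Slots: [1:C] [2:E] [3:I]
Profit = 59 + 80 + 53 = 192

192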